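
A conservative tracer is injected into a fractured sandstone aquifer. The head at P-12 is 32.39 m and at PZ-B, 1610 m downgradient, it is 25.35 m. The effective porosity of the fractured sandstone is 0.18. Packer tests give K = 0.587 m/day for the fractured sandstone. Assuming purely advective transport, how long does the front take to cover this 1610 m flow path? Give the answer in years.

Hydraulic gradient i = (32.39 − 25.35) / 1610 = 7.04 / 1610 = 0.004373.
Darcy flux q = K · i = 0.5870 × 0.004373 = 0.002567 m/day.
Seepage velocity v = q / n_e = 0.002567 / 0.18 = 0.01426 m/day.
Travel time t = L / v = 1610 / 0.01426 = 1.129e+05 days = 309.1 years.

309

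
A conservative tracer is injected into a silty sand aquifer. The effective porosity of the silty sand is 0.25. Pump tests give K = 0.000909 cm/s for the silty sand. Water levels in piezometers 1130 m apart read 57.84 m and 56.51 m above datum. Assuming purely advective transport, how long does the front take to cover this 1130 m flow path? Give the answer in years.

Convert K: 0.000909 cm/s × 864 = 0.7854 m/day.
Hydraulic gradient i = (57.84 − 56.51) / 1130 = 1.33 / 1130 = 0.001177.
Darcy flux q = K · i = 0.7854 × 0.001177 = 0.0009244 m/day.
Seepage velocity v = q / n_e = 0.0009244 / 0.25 = 0.003698 m/day.
Travel time t = L / v = 1130 / 0.003698 = 3.056e+05 days = 836.7 years.

837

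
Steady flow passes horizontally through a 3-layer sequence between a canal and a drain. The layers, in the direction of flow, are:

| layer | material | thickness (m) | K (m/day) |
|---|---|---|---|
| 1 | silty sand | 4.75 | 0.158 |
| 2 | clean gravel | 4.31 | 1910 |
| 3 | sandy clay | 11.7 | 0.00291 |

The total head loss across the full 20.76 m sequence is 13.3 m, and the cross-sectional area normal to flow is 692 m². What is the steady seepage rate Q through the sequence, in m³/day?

2.27

Flow is perpendicular to layering, so the layers act in series and the equivalent K is the thickness-weighted harmonic mean.
Total thickness L = 4.75 + 4.31 + 11.7 = 20.76 m.
Σ(b_i/K_i) = 4.75/0.158 + 4.31/1910 + 11.7/0.00291 = 4051 d.
K_eq = L / Σ(b_i/K_i) = 20.76 / 4051 = 0.005125 m/day.
Q = K_eq · A · (Δh/L) = 0.005125 × 692 × (13.3/20.76) = 2.272 m³/day.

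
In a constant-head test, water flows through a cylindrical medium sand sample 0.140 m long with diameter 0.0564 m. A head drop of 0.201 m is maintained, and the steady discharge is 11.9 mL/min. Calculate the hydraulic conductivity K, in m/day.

Cross-sectional area A = π·(d/2)² = π × (0.0564/2)² = 0.002498 m².
Convert discharge: 11.9 mL/min = 1.983e-07 m³/s.
Darcy's law rearranged: K = Q·L / (A·Δh) = 1.983e-07 × 0.140 / (0.002498 × 0.201) = 5.529e-05 m/s = 4.777 m/day.

4.78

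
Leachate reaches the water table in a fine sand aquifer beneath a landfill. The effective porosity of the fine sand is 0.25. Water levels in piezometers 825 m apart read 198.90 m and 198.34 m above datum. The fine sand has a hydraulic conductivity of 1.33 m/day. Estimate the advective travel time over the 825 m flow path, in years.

Hydraulic gradient i = (198.90 − 198.34) / 825 = 0.56 / 825 = 0.0006788.
Darcy flux q = K · i = 1.330 × 0.0006788 = 0.0009028 m/day.
Seepage velocity v = q / n_e = 0.0009028 / 0.25 = 0.003611 m/day.
Travel time t = L / v = 825 / 0.003611 = 2.285e+05 days = 625.5 years.

625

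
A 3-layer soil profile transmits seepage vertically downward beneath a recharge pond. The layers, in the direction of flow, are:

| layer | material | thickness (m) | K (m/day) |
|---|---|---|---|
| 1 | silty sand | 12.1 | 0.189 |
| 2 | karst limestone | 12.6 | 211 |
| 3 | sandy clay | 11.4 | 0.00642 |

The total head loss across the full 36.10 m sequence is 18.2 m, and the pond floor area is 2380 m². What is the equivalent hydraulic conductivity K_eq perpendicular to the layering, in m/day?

Flow is perpendicular to layering, so the layers act in series and the equivalent K is the thickness-weighted harmonic mean.
Total thickness L = 12.1 + 12.6 + 11.4 = 36.10 m.
Σ(b_i/K_i) = 12.1/0.189 + 12.6/211 + 11.4/0.00642 = 1840 d.
K_eq = L / Σ(b_i/K_i) = 36.10 / 1840 = 0.01962 m/day.

0.0196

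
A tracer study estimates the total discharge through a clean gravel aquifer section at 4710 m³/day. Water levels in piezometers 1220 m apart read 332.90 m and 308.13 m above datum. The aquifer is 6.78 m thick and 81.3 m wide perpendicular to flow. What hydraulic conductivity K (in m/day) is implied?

Cross-sectional area A = 81.3 × 6.78 = 551.2 m².
Hydraulic gradient i = (332.90 − 308.13) / 1220 = 24.77 / 1220 = 0.02030.
From Q = K·A·i, K = Q / (A·i) = 4710 / (551.2 × 0.02030) = 420.9 m/day.

421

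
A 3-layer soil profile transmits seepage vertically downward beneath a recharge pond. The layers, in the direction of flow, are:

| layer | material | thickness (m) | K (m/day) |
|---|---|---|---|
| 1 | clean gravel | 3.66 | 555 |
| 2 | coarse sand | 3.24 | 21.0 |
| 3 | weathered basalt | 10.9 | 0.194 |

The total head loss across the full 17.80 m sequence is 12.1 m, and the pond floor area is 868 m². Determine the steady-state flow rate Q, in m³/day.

Flow is perpendicular to layering, so the layers act in series and the equivalent K is the thickness-weighted harmonic mean.
Total thickness L = 3.66 + 3.24 + 10.9 = 17.80 m.
Σ(b_i/K_i) = 3.66/555 + 3.24/21.0 + 10.9/0.194 = 56.35 d.
K_eq = L / Σ(b_i/K_i) = 17.80 / 56.35 = 0.3159 m/day.
Q = K_eq · A · (Δh/L) = 0.3159 × 868 × (12.1/17.80) = 186.4 m³/day.

186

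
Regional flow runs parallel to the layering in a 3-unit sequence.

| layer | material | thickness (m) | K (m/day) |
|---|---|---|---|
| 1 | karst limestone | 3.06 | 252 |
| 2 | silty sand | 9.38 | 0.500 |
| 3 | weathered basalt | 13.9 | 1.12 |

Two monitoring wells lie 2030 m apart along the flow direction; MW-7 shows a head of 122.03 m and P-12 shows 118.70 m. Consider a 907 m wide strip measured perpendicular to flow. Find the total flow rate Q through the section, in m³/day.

1180

Flow is parallel to layering, so each bed carries its own Darcy discharge and the transmissivities add.
Σ(K_i·b_i) = 252×3.06 + 0.500×9.38 + 1.12×13.9 = 791.4 m²/day.
Hydraulic gradient i = (122.03 − 118.70) / 2030 = 3.33 / 2030 = 0.001640.
Q = Σ(K_i·b_i) · W · i = 791.4 × 907 × 0.001640 = 1177 m³/day.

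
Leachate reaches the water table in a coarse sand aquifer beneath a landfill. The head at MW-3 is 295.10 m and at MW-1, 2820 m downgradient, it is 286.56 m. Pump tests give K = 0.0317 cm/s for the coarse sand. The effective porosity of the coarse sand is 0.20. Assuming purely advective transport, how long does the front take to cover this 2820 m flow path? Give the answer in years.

Convert K: 0.0317 cm/s × 864 = 27.39 m/day.
Hydraulic gradient i = (295.10 − 286.56) / 2820 = 8.54 / 2820 = 0.003028.
Darcy flux q = K · i = 27.39 × 0.003028 = 0.08294 m/day.
Seepage velocity v = q / n_e = 0.08294 / 0.20 = 0.4147 m/day.
Travel time t = L / v = 2820 / 0.4147 = 6800 days = 18.62 years.

18.6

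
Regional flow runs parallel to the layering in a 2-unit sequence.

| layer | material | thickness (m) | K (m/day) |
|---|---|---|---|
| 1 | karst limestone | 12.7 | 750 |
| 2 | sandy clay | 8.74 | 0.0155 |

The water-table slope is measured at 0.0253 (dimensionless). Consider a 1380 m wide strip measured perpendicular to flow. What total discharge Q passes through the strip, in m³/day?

Flow is parallel to layering, so each bed carries its own Darcy discharge and the transmissivities add.
Σ(K_i·b_i) = 750×12.7 + 0.0155×8.74 = 9525 m²/day.
Hydraulic gradient i = 0.0253.
Q = Σ(K_i·b_i) · W · i = 9525 × 1380 × 0.02530 = 3.326e+05 m³/day.

333000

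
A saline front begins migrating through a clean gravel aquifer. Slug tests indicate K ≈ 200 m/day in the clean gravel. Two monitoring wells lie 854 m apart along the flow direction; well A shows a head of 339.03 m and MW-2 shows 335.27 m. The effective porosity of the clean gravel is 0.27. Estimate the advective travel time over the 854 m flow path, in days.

262

Hydraulic gradient i = (339.03 − 335.27) / 854 = 3.76 / 854 = 0.004403.
Darcy flux q = K · i = 200.0 × 0.004403 = 0.8806 m/day.
Seepage velocity v = q / n_e = 0.8806 / 0.27 = 3.261 m/day.
Travel time t = L / v = 854 / 3.261 = 261.9 days.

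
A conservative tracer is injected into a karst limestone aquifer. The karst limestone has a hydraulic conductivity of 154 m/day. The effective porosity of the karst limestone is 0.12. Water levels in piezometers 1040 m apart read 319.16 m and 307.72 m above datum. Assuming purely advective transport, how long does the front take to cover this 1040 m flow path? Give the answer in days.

Hydraulic gradient i = (319.16 − 307.72) / 1040 = 11.44 / 1040 = 0.01100.
Darcy flux q = K · i = 154.0 × 0.01100 = 1.694 m/day.
Seepage velocity v = q / n_e = 1.694 / 0.12 = 14.12 m/day.
Travel time t = L / v = 1040 / 14.12 = 73.67 days.

73.7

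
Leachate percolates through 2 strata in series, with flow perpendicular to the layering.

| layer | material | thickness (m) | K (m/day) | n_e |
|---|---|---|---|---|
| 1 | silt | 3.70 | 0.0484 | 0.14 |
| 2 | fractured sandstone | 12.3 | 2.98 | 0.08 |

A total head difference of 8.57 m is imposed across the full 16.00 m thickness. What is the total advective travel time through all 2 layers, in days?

With flow normal to the layers, continuity requires the same specific discharge q through every layer.
Σ(b_i/K_i) = 3.70/0.0484 + 12.3/2.98 = 80.57 d.
q = Δh / Σ(b_i/K_i) = 8.57 / 80.57 = 0.1064 m/day.
In each layer the seepage velocity is v_i = q/n_i, so the layer transit time is t_i = b_i·n_i / q:
  layer 1 (silt): t_1 = 3.70 × 0.14 / 0.1064 = 4.870 d
  layer 2 (fractured sandstone): t_2 = 12.3 × 0.08 / 0.1064 = 9.251 d
Total t = Σ t_i = 14.12 days.

14.1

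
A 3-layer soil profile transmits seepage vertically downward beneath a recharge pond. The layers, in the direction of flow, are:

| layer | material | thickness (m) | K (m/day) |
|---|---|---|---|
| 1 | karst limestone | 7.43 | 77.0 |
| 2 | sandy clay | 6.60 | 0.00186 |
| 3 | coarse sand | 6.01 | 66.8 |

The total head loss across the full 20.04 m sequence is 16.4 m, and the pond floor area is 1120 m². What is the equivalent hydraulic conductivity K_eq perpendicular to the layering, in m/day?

Flow is perpendicular to layering, so the layers act in series and the equivalent K is the thickness-weighted harmonic mean.
Total thickness L = 7.43 + 6.60 + 6.01 = 20.04 m.
Σ(b_i/K_i) = 7.43/77.0 + 6.60/0.00186 + 6.01/66.8 = 3549 d.
K_eq = L / Σ(b_i/K_i) = 20.04 / 3549 = 0.005647 m/day.

0.00565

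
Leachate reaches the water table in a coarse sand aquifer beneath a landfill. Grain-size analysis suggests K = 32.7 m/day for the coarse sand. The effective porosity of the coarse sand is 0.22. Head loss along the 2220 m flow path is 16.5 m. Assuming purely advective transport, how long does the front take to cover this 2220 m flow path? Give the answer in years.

5.50

Hydraulic gradient i = Δh / L = 16.5 / 2220 = 0.007432.
Darcy flux q = K · i = 32.70 × 0.007432 = 0.2430 m/day.
Seepage velocity v = q / n_e = 0.2430 / 0.22 = 1.105 m/day.
Travel time t = L / v = 2220 / 1.105 = 2010 days = 5.502 years.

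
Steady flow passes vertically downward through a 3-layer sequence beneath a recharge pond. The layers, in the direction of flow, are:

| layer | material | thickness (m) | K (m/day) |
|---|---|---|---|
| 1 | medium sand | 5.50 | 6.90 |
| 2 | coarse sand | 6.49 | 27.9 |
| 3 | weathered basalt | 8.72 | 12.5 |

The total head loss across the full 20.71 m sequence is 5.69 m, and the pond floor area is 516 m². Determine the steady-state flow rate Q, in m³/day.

Flow is perpendicular to layering, so the layers act in series and the equivalent K is the thickness-weighted harmonic mean.
Total thickness L = 5.50 + 6.49 + 8.72 = 20.71 m.
Σ(b_i/K_i) = 5.50/6.90 + 6.49/27.9 + 8.72/12.5 = 1.727 d.
K_eq = L / Σ(b_i/K_i) = 20.71 / 1.727 = 11.99 m/day.
Q = K_eq · A · (Δh/L) = 11.99 × 516 × (5.69/20.71) = 1700 m³/day.

1700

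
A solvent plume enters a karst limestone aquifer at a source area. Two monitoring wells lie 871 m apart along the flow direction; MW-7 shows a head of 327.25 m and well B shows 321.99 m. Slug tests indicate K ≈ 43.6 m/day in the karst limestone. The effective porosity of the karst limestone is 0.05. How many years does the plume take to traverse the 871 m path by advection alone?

0.453

Hydraulic gradient i = (327.25 − 321.99) / 871 = 5.26 / 871 = 0.006039.
Darcy flux q = K · i = 43.60 × 0.006039 = 0.2633 m/day.
Seepage velocity v = q / n_e = 0.2633 / 0.05 = 5.266 m/day.
Travel time t = L / v = 871 / 5.266 = 165.4 days = 0.4528 years.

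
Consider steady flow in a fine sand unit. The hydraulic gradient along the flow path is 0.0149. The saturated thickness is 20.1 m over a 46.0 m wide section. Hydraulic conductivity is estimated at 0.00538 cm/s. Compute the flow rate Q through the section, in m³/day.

64.0

Convert K: 0.00538 cm/s × 864 = 4.648 m/day.
Cross-sectional area A = 46.0 × 20.1 = 924.6 m².
Hydraulic gradient i = 0.0149.
Darcy's law: Q = K · A · i = 4.648 × 924.6 × 0.01490 = 64.04 m³/day.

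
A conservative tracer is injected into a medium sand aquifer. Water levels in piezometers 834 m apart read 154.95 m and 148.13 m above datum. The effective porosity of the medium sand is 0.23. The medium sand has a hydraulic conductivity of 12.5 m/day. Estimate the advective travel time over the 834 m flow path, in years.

5.14

Hydraulic gradient i = (154.95 − 148.13) / 834 = 6.82 / 834 = 0.008177.
Darcy flux q = K · i = 12.50 × 0.008177 = 0.1022 m/day.
Seepage velocity v = q / n_e = 0.1022 / 0.23 = 0.4444 m/day.
Travel time t = L / v = 834 / 0.4444 = 1877 days = 5.138 years.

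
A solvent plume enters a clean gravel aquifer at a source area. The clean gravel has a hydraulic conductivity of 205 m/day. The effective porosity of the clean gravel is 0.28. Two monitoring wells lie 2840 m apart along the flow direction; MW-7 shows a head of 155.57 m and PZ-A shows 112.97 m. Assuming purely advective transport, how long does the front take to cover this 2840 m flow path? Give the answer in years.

0.708

Hydraulic gradient i = (155.57 − 112.97) / 2840 = 42.6 / 2840 = 0.01500.
Darcy flux q = K · i = 205.0 × 0.01500 = 3.075 m/day.
Seepage velocity v = q / n_e = 3.075 / 0.28 = 10.98 m/day.
Travel time t = L / v = 2840 / 10.98 = 258.6 days = 0.7080 years.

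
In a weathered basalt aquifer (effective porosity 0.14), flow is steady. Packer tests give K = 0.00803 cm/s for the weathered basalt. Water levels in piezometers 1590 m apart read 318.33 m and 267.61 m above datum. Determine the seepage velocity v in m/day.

1.58

Convert K: 0.00803 cm/s × 864 = 6.938 m/day.
Hydraulic gradient i = (318.33 − 267.61) / 1590 = 50.72 / 1590 = 0.03190.
Darcy flux q = K · i = 6.938 × 0.03190 = 0.2213 m/day.
Seepage velocity v = q / n_e = 0.2213 / 0.14 = 1.581 m/day.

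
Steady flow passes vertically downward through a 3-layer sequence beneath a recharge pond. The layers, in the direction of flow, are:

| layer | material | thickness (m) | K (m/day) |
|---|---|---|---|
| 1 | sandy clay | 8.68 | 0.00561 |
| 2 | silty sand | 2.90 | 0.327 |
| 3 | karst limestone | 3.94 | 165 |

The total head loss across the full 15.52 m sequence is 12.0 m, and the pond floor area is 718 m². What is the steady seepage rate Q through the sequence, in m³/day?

5.54

Flow is perpendicular to layering, so the layers act in series and the equivalent K is the thickness-weighted harmonic mean.
Total thickness L = 8.68 + 2.90 + 3.94 = 15.52 m.
Σ(b_i/K_i) = 8.68/0.00561 + 2.90/0.327 + 3.94/165 = 1556 d.
K_eq = L / Σ(b_i/K_i) = 15.52 / 1556 = 0.009973 m/day.
Q = K_eq · A · (Δh/L) = 0.009973 × 718 × (12.0/15.52) = 5.537 m³/day.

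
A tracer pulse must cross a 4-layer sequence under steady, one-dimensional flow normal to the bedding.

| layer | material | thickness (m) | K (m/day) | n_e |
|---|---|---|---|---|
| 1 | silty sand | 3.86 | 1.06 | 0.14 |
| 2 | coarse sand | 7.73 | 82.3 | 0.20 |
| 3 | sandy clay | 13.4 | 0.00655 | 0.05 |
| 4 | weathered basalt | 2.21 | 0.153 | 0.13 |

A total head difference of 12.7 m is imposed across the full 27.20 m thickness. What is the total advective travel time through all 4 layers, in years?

1.35

With flow normal to the layers, continuity requires the same specific discharge q through every layer.
Σ(b_i/K_i) = 3.86/1.06 + 7.73/82.3 + 13.4/0.00655 + 2.21/0.153 = 2064 d.
q = Δh / Σ(b_i/K_i) = 12.7 / 2064 = 0.006153 m/day.
In each layer the seepage velocity is v_i = q/n_i, so the layer transit time is t_i = b_i·n_i / q:
  layer 1 (silty sand): t_1 = 3.86 × 0.14 / 0.006153 = 87.82 d
  layer 2 (coarse sand): t_2 = 7.73 × 0.20 / 0.006153 = 251.3 d
  layer 3 (sandy clay): t_3 = 13.4 × 0.05 / 0.006153 = 108.9 d
  layer 4 (weathered basalt): t_4 = 2.21 × 0.13 / 0.006153 = 46.69 d
Total t = Σ t_i = 494.7 days = 1.354 years.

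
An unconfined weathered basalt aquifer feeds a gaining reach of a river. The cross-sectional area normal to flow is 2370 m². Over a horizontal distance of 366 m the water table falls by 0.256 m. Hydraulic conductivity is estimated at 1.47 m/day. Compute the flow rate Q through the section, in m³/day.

Hydraulic gradient i = Δh / L = 0.256 / 366 = 0.0006995.
Darcy's law: Q = K · A · i = 1.470 × 2370 × 0.0006995 = 2.437 m³/day.

2.44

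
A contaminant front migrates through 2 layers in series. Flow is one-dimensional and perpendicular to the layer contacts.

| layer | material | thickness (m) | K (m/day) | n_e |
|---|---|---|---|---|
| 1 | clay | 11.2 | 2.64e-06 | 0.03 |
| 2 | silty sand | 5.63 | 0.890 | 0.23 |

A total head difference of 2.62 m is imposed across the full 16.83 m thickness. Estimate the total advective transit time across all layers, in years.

With flow normal to the layers, continuity requires the same specific discharge q through every layer.
Σ(b_i/K_i) = 11.2/2.64e-06 + 5.63/0.890 = 4.242e+06 d.
q = Δh / Σ(b_i/K_i) = 2.62 / 4.242e+06 = 6.176e-07 m/day.
In each layer the seepage velocity is v_i = q/n_i, so the layer transit time is t_i = b_i·n_i / q:
  layer 1 (clay): t_1 = 11.2 × 0.03 / 6.176e-07 = 5.441e+05 d
  layer 2 (silty sand): t_2 = 5.63 × 0.23 / 6.176e-07 = 2.097e+06 d
Total t = Σ t_i = 2.641e+06 days = 7230 years.

7230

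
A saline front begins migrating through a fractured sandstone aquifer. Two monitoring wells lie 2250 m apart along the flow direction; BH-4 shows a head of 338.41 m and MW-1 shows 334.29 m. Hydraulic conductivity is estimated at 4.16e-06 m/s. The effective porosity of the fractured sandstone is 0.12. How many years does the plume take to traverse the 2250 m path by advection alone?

Convert K: 4.16e-06 m/s × 86400 = 0.3594 m/day.
Hydraulic gradient i = (338.41 − 334.29) / 2250 = 4.12 / 2250 = 0.001831.
Darcy flux q = K · i = 0.3594 × 0.001831 = 0.0006581 m/day.
Seepage velocity v = q / n_e = 0.0006581 / 0.12 = 0.005485 m/day.
Travel time t = L / v = 2250 / 0.005485 = 4.102e+05 days = 1123 years.

1120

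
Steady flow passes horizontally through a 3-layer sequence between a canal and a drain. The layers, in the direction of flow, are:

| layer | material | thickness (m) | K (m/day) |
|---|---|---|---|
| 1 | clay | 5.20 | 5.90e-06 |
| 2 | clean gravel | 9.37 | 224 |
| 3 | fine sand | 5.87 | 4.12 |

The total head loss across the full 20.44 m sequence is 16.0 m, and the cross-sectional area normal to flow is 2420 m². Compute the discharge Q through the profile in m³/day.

0.0439

Flow is perpendicular to layering, so the layers act in series and the equivalent K is the thickness-weighted harmonic mean.
Total thickness L = 5.20 + 9.37 + 5.87 = 20.44 m.
Σ(b_i/K_i) = 5.20/5.90e-06 + 9.37/224 + 5.87/4.12 = 8.814e+05 d.
K_eq = L / Σ(b_i/K_i) = 20.44 / 8.814e+05 = 2.319e-05 m/day.
Q = K_eq · A · (Δh/L) = 2.319e-05 × 2420 × (16.0/20.44) = 0.04393 m³/day.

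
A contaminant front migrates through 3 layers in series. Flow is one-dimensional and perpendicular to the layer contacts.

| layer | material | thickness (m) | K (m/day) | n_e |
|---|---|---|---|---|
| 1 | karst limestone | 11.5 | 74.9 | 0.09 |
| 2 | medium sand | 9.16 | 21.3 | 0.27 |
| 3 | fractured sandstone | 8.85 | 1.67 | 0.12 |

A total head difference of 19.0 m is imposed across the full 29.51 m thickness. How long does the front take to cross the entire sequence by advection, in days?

1.42

With flow normal to the layers, continuity requires the same specific discharge q through every layer.
Σ(b_i/K_i) = 11.5/74.9 + 9.16/21.3 + 8.85/1.67 = 5.883 d.
q = Δh / Σ(b_i/K_i) = 19.0 / 5.883 = 3.230 m/day.
In each layer the seepage velocity is v_i = q/n_i, so the layer transit time is t_i = b_i·n_i / q:
  layer 1 (karst limestone): t_1 = 11.5 × 0.09 / 3.230 = 0.3205 d
  layer 2 (medium sand): t_2 = 9.16 × 0.27 / 3.230 = 0.7658 d
  layer 3 (fractured sandstone): t_3 = 8.85 × 0.12 / 3.230 = 0.3288 d
Total t = Σ t_i = 1.415 days.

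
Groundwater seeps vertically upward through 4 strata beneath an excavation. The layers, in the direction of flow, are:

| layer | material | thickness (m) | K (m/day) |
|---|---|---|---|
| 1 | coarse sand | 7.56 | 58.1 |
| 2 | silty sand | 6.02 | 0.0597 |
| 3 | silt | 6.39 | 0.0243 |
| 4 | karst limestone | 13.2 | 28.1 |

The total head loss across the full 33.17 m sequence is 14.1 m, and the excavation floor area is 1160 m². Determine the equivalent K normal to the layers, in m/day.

0.0910

Flow is perpendicular to layering, so the layers act in series and the equivalent K is the thickness-weighted harmonic mean.
Total thickness L = 7.56 + 6.02 + 6.39 + 13.2 = 33.17 m.
Σ(b_i/K_i) = 7.56/58.1 + 6.02/0.0597 + 6.39/0.0243 + 13.2/28.1 = 364.4 d.
K_eq = L / Σ(b_i/K_i) = 33.17 / 364.4 = 0.09103 m/day.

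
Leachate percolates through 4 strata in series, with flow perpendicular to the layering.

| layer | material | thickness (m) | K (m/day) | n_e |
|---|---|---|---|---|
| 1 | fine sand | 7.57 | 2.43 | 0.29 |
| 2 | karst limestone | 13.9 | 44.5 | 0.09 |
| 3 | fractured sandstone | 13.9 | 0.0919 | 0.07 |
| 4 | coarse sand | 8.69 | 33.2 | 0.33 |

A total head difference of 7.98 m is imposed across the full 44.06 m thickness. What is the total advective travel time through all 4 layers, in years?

0.387

With flow normal to the layers, continuity requires the same specific discharge q through every layer.
Σ(b_i/K_i) = 7.57/2.43 + 13.9/44.5 + 13.9/0.0919 + 8.69/33.2 = 154.9 d.
q = Δh / Σ(b_i/K_i) = 7.98 / 154.9 = 0.05150 m/day.
In each layer the seepage velocity is v_i = q/n_i, so the layer transit time is t_i = b_i·n_i / q:
  layer 1 (fine sand): t_1 = 7.57 × 0.29 / 0.05150 = 42.62 d
  layer 2 (karst limestone): t_2 = 13.9 × 0.09 / 0.05150 = 24.29 d
  layer 3 (fractured sandstone): t_3 = 13.9 × 0.07 / 0.05150 = 18.89 d
  layer 4 (coarse sand): t_4 = 8.69 × 0.33 / 0.05150 = 55.68 d
Total t = Σ t_i = 141.5 days = 0.3874 years.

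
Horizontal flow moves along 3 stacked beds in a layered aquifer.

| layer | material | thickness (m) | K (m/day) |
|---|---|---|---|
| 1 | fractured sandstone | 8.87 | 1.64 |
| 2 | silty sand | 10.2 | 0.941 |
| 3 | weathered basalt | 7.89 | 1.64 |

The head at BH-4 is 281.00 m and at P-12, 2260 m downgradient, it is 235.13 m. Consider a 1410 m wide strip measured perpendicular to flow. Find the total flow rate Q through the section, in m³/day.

1060

Flow is parallel to layering, so each bed carries its own Darcy discharge and the transmissivities add.
Σ(K_i·b_i) = 1.64×8.87 + 0.941×10.2 + 1.64×7.89 = 37.08 m²/day.
Hydraulic gradient i = (281.00 − 235.13) / 2260 = 45.87 / 2260 = 0.02030.
Q = Σ(K_i·b_i) · W · i = 37.08 × 1410 × 0.02030 = 1061 m³/day.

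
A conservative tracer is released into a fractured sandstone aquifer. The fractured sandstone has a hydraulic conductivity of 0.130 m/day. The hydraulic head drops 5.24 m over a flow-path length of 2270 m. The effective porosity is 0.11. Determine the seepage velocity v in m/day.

0.00273

Hydraulic gradient i = Δh / L = 5.24 / 2270 = 0.002308.
Darcy flux q = K · i = 0.1300 × 0.002308 = 0.0003001 m/day.
Seepage velocity v = q / n_e = 0.0003001 / 0.11 = 0.002728 m/day.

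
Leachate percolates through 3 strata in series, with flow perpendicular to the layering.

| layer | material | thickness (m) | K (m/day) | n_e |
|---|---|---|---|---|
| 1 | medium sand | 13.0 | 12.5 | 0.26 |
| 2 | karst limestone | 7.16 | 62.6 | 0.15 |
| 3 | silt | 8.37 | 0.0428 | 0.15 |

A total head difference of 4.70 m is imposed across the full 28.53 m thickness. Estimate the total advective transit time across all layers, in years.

0.654

With flow normal to the layers, continuity requires the same specific discharge q through every layer.
Σ(b_i/K_i) = 13.0/12.5 + 7.16/62.6 + 8.37/0.0428 = 196.7 d.
q = Δh / Σ(b_i/K_i) = 4.70 / 196.7 = 0.02389 m/day.
In each layer the seepage velocity is v_i = q/n_i, so the layer transit time is t_i = b_i·n_i / q:
  layer 1 (medium sand): t_1 = 13.0 × 0.26 / 0.02389 = 141.5 d
  layer 2 (karst limestone): t_2 = 7.16 × 0.15 / 0.02389 = 44.95 d
  layer 3 (silt): t_3 = 8.37 × 0.15 / 0.02389 = 52.55 d
Total t = Σ t_i = 239.0 days = 0.6543 years.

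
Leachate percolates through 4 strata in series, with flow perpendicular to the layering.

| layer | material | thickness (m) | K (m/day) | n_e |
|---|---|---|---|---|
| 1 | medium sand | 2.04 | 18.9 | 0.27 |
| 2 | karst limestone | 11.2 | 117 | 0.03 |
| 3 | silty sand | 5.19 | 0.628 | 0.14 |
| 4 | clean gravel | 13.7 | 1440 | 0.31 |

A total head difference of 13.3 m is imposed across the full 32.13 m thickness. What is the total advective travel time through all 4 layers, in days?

3.74

With flow normal to the layers, continuity requires the same specific discharge q through every layer.
Σ(b_i/K_i) = 2.04/18.9 + 11.2/117 + 5.19/0.628 + 13.7/1440 = 8.478 d.
q = Δh / Σ(b_i/K_i) = 13.3 / 8.478 = 1.569 m/day.
In each layer the seepage velocity is v_i = q/n_i, so the layer transit time is t_i = b_i·n_i / q:
  layer 1 (medium sand): t_1 = 2.04 × 0.27 / 1.569 = 0.3511 d
  layer 2 (karst limestone): t_2 = 11.2 × 0.03 / 1.569 = 0.2142 d
  layer 3 (silty sand): t_3 = 5.19 × 0.14 / 1.569 = 0.4631 d
  layer 4 (clean gravel): t_4 = 13.7 × 0.31 / 1.569 = 2.707 d
Total t = Σ t_i = 3.735 days.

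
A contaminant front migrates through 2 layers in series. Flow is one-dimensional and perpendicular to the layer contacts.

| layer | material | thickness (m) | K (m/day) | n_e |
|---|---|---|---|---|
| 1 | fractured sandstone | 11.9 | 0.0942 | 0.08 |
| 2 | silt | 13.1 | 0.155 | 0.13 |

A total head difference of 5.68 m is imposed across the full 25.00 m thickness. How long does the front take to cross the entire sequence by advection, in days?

98.6

With flow normal to the layers, continuity requires the same specific discharge q through every layer.
Σ(b_i/K_i) = 11.9/0.0942 + 13.1/0.155 = 210.8 d.
q = Δh / Σ(b_i/K_i) = 5.68 / 210.8 = 0.02694 m/day.
In each layer the seepage velocity is v_i = q/n_i, so the layer transit time is t_i = b_i·n_i / q:
  layer 1 (fractured sandstone): t_1 = 11.9 × 0.08 / 0.02694 = 35.34 d
  layer 2 (silt): t_2 = 13.1 × 0.13 / 0.02694 = 63.22 d
Total t = Σ t_i = 98.55 days.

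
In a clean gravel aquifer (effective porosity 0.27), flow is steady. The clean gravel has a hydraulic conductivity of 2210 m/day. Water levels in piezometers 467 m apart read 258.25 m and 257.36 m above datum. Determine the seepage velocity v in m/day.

15.6

Hydraulic gradient i = (258.25 − 257.36) / 467 = 0.89 / 467 = 0.001906.
Darcy flux q = K · i = 2210 × 0.001906 = 4.212 m/day.
Seepage velocity v = q / n_e = 4.212 / 0.27 = 15.60 m/day.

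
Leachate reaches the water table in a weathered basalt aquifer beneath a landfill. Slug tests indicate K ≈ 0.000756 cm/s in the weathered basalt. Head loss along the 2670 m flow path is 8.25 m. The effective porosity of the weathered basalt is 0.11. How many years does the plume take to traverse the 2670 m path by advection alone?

398

Convert K: 0.000756 cm/s × 864 = 0.6532 m/day.
Hydraulic gradient i = Δh / L = 8.25 / 2670 = 0.003090.
Darcy flux q = K · i = 0.6532 × 0.003090 = 0.002018 m/day.
Seepage velocity v = q / n_e = 0.002018 / 0.11 = 0.01835 m/day.
Travel time t = L / v = 2670 / 0.01835 = 1.455e+05 days = 398.4 years.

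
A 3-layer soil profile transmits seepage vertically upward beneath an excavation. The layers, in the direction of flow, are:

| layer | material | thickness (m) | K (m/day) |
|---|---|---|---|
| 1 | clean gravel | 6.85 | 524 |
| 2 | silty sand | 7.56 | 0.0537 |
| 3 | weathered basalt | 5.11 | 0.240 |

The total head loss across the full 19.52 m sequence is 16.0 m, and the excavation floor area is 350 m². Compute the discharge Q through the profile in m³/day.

Flow is perpendicular to layering, so the layers act in series and the equivalent K is the thickness-weighted harmonic mean.
Total thickness L = 6.85 + 7.56 + 5.11 = 19.52 m.
Σ(b_i/K_i) = 6.85/524 + 7.56/0.0537 + 5.11/0.240 = 162.1 d.
K_eq = L / Σ(b_i/K_i) = 19.52 / 162.1 = 0.1204 m/day.
Q = K_eq · A · (Δh/L) = 0.1204 × 350 × (16.0/19.52) = 34.55 m³/day.

34.5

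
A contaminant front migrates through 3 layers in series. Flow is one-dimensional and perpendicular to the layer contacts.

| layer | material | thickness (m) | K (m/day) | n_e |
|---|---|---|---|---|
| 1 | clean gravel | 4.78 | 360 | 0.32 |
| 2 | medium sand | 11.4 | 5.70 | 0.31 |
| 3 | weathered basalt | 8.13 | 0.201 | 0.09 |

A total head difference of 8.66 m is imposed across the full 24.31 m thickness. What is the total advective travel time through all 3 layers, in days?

With flow normal to the layers, continuity requires the same specific discharge q through every layer.
Σ(b_i/K_i) = 4.78/360 + 11.4/5.70 + 8.13/0.201 = 42.46 d.
q = Δh / Σ(b_i/K_i) = 8.66 / 42.46 = 0.2040 m/day.
In each layer the seepage velocity is v_i = q/n_i, so the layer transit time is t_i = b_i·n_i / q:
  layer 1 (clean gravel): t_1 = 4.78 × 0.32 / 0.2040 = 7.500 d
  layer 2 (medium sand): t_2 = 11.4 × 0.31 / 0.2040 = 17.33 d
  layer 3 (weathered basalt): t_3 = 8.13 × 0.09 / 0.2040 = 3.588 d
Total t = Σ t_i = 28.42 days.

28.4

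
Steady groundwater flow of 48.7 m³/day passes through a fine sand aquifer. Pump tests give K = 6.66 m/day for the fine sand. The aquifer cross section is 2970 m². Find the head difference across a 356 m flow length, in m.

From Q = K·A·i, i = Q / (K·A) = 48.7 / (6.660 × 2970) = 0.002462.
Head loss Δh = i · L = 0.002462 × 356 = 0.8765 m.

0.876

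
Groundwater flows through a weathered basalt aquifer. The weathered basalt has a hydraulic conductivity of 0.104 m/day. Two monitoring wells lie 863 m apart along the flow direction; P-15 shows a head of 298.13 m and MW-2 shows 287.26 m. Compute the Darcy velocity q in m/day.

Hydraulic gradient i = (298.13 − 287.26) / 863 = 10.87 / 863 = 0.01260.
Specific discharge q = K · i = 0.1040 × 0.01260 = 0.001310 m/day.

0.00131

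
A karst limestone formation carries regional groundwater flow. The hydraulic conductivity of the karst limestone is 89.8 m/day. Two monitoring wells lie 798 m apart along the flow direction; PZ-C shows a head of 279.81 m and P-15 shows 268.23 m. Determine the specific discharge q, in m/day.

Hydraulic gradient i = (279.81 − 268.23) / 798 = 11.58 / 798 = 0.01451.
Specific discharge q = K · i = 89.80 × 0.01451 = 1.303 m/day.

1.30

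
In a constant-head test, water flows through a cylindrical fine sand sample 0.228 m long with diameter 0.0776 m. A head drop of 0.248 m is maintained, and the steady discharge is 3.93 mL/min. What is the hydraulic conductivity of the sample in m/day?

1.10

Cross-sectional area A = π·(d/2)² = π × (0.0776/2)² = 0.004729 m².
Convert discharge: 3.93 mL/min = 6.550e-08 m³/s.
Darcy's law rearranged: K = Q·L / (A·Δh) = 6.550e-08 × 0.228 / (0.004729 × 0.248) = 1.273e-05 m/s = 1.100 m/day.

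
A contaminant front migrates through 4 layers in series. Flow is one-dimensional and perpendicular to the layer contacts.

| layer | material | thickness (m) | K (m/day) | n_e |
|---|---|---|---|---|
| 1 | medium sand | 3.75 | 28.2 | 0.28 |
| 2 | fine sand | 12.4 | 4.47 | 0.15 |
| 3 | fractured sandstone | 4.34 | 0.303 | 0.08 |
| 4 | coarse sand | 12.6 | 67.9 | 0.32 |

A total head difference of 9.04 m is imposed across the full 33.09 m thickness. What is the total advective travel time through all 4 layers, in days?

With flow normal to the layers, continuity requires the same specific discharge q through every layer.
Σ(b_i/K_i) = 3.75/28.2 + 12.4/4.47 + 4.34/0.303 + 12.6/67.9 = 17.42 d.
q = Δh / Σ(b_i/K_i) = 9.04 / 17.42 = 0.5191 m/day.
In each layer the seepage velocity is v_i = q/n_i, so the layer transit time is t_i = b_i·n_i / q:
  layer 1 (medium sand): t_1 = 3.75 × 0.28 / 0.5191 = 2.023 d
  layer 2 (fine sand): t_2 = 12.4 × 0.15 / 0.5191 = 3.583 d
  layer 3 (fractured sandstone): t_3 = 4.34 × 0.08 / 0.5191 = 0.6689 d
  layer 4 (coarse sand): t_4 = 12.6 × 0.32 / 0.5191 = 7.768 d
Total t = Σ t_i = 14.04 days.

14.0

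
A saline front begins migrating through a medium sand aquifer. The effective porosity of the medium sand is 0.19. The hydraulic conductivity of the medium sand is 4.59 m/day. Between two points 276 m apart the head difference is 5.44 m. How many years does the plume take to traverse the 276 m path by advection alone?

1.59

Hydraulic gradient i = Δh / L = 5.44 / 276 = 0.01971.
Darcy flux q = K · i = 4.590 × 0.01971 = 0.09047 m/day.
Seepage velocity v = q / n_e = 0.09047 / 0.19 = 0.4762 m/day.
Travel time t = L / v = 276 / 0.4762 = 579.6 days = 1.587 years.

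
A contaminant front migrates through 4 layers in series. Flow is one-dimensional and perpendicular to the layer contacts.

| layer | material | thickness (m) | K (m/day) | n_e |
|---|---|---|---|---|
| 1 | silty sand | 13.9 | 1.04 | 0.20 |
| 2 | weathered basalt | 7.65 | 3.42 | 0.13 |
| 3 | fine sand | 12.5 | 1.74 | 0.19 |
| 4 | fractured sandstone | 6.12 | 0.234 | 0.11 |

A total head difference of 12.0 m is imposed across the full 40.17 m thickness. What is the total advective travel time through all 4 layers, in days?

27.8

With flow normal to the layers, continuity requires the same specific discharge q through every layer.
Σ(b_i/K_i) = 13.9/1.04 + 7.65/3.42 + 12.5/1.74 + 6.12/0.234 = 48.94 d.
q = Δh / Σ(b_i/K_i) = 12.0 / 48.94 = 0.2452 m/day.
In each layer the seepage velocity is v_i = q/n_i, so the layer transit time is t_i = b_i·n_i / q:
  layer 1 (silty sand): t_1 = 13.9 × 0.20 / 0.2452 = 11.34 d
  layer 2 (weathered basalt): t_2 = 7.65 × 0.13 / 0.2452 = 4.056 d
  layer 3 (fine sand): t_3 = 12.5 × 0.19 / 0.2452 = 9.686 d
  layer 4 (fractured sandstone): t_4 = 6.12 × 0.11 / 0.2452 = 2.746 d
Total t = Σ t_i = 27.83 days.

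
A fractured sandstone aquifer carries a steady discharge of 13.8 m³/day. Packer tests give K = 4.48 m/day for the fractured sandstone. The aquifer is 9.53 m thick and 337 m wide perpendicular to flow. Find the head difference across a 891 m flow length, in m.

Cross-sectional area A = 337 × 9.53 = 3212 m².
From Q = K·A·i, i = Q / (K·A) = 13.8 / (4.480 × 3212) = 0.0009591.
Head loss Δh = i · L = 0.0009591 × 891 = 0.8546 m.

0.855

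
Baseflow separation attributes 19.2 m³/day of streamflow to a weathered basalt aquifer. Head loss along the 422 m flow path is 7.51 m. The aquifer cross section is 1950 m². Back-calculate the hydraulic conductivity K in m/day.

0.553

Hydraulic gradient i = Δh / L = 7.51 / 422 = 0.01780.
From Q = K·A·i, K = Q / (A·i) = 19.2 / (1950 × 0.01780) = 0.5533 m/day.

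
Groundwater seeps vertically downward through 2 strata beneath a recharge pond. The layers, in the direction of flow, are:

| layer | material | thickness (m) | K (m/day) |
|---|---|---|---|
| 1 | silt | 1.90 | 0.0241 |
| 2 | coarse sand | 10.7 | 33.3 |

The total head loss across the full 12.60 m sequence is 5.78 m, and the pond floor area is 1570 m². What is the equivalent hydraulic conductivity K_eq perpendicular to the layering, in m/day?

0.159

Flow is perpendicular to layering, so the layers act in series and the equivalent K is the thickness-weighted harmonic mean.
Total thickness L = 1.90 + 10.7 = 12.60 m.
Σ(b_i/K_i) = 1.90/0.0241 + 10.7/33.3 = 79.16 d.
K_eq = L / Σ(b_i/K_i) = 12.60 / 79.16 = 0.1592 m/day.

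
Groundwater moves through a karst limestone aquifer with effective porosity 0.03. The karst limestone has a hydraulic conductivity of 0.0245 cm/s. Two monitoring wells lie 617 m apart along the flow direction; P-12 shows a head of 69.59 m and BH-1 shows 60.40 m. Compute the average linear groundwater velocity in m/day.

10.5

Convert K: 0.0245 cm/s × 864 = 21.17 m/day.
Hydraulic gradient i = (69.59 − 60.40) / 617 = 9.19 / 617 = 0.01489.
Darcy flux q = K · i = 21.17 × 0.01489 = 0.3153 m/day.
Seepage velocity v = q / n_e = 0.3153 / 0.03 = 10.51 m/day.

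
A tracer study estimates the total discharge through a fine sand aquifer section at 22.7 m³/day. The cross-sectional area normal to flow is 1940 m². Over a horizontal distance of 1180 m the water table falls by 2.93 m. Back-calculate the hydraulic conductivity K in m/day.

Hydraulic gradient i = Δh / L = 2.93 / 1180 = 0.002483.
From Q = K·A·i, K = Q / (A·i) = 22.7 / (1940 × 0.002483) = 4.712 m/day.

4.71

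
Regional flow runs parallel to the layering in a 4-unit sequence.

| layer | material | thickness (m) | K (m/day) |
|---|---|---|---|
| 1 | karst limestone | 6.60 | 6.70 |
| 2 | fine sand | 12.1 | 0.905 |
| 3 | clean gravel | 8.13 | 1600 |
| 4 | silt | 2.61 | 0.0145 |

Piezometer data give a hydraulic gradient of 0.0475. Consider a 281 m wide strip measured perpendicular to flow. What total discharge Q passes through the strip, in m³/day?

Flow is parallel to layering, so each bed carries its own Darcy discharge and the transmissivities add.
Σ(K_i·b_i) = 6.70×6.60 + 0.905×12.1 + 1600×8.13 + 0.0145×2.61 = 13063 m²/day.
Hydraulic gradient i = 0.0475.
Q = Σ(K_i·b_i) · W · i = 13063 × 281 × 0.04750 = 1.744e+05 m³/day.

174000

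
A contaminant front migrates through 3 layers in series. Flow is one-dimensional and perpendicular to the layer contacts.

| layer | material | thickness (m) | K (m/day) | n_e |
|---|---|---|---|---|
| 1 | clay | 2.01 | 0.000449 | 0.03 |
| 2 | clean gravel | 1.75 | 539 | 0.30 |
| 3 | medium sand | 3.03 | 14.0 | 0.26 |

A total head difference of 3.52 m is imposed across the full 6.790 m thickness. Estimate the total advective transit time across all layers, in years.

4.78

With flow normal to the layers, continuity requires the same specific discharge q through every layer.
Σ(b_i/K_i) = 2.01/0.000449 + 1.75/539 + 3.03/14.0 = 4477 d.
q = Δh / Σ(b_i/K_i) = 3.52 / 4477 = 0.0007863 m/day.
In each layer the seepage velocity is v_i = q/n_i, so the layer transit time is t_i = b_i·n_i / q:
  layer 1 (clay): t_1 = 2.01 × 0.03 / 0.0007863 = 76.69 d
  layer 2 (clean gravel): t_2 = 1.75 × 0.30 / 0.0007863 = 667.7 d
  layer 3 (medium sand): t_3 = 3.03 × 0.26 / 0.0007863 = 1002 d
Total t = Σ t_i = 1746 days = 4.781 years.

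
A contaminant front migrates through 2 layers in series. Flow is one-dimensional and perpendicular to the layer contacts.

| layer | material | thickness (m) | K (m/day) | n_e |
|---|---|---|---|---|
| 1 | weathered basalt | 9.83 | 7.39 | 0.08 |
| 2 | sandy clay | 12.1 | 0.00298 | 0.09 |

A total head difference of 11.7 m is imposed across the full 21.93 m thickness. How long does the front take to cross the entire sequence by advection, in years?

With flow normal to the layers, continuity requires the same specific discharge q through every layer.
Σ(b_i/K_i) = 9.83/7.39 + 12.1/0.00298 = 4062 d.
q = Δh / Σ(b_i/K_i) = 11.7 / 4062 = 0.002881 m/day.
In each layer the seepage velocity is v_i = q/n_i, so the layer transit time is t_i = b_i·n_i / q:
  layer 1 (weathered basalt): t_1 = 9.83 × 0.08 / 0.002881 = 273.0 d
  layer 2 (sandy clay): t_2 = 12.1 × 0.09 / 0.002881 = 378.1 d
Total t = Σ t_i = 651.1 days = 1.782 years.

1.78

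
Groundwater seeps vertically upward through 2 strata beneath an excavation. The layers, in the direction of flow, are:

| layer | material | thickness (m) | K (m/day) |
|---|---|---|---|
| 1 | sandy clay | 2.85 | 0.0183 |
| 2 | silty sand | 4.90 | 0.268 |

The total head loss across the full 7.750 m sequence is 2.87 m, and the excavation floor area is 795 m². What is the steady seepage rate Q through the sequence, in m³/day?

Flow is perpendicular to layering, so the layers act in series and the equivalent K is the thickness-weighted harmonic mean.
Total thickness L = 2.85 + 4.90 = 7.750 m.
Σ(b_i/K_i) = 2.85/0.0183 + 4.90/0.268 = 174.0 d.
K_eq = L / Σ(b_i/K_i) = 7.750 / 174.0 = 0.04453 m/day.
Q = K_eq · A · (Δh/L) = 0.04453 × 795 × (2.87/7.750) = 13.11 m³/day.

13.1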